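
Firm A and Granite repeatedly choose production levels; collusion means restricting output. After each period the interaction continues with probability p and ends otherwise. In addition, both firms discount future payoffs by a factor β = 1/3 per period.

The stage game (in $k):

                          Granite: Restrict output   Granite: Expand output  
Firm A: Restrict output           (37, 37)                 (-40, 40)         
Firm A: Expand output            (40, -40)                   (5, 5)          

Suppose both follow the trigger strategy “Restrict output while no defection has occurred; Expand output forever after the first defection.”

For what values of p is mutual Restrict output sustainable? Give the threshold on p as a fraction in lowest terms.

9/35

With continuation probability p and discount β, the effective per-period discount factor is βp.
Grim-trigger IC: βp ≥ (40−37)/(40−5) = 3/35.
So p ≥ (3/35)/(1/3) = 9/35.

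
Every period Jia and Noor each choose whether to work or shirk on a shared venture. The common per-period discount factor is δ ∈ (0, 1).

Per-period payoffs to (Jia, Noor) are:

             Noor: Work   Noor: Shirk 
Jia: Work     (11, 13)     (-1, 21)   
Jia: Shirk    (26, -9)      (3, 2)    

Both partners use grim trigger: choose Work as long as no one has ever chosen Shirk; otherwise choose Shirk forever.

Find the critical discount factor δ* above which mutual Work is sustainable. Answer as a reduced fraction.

For Jia: deviation gain 26−11 = 15, per-period punishment loss 11−3 = 8. IC gives δ ≥ 15/23.
For Noor: gain 8, loss 11 per period, so δ ≥ 8/19.
The tighter constraint is Jia's, so cooperation needs δ ≥ 15/23.

15/23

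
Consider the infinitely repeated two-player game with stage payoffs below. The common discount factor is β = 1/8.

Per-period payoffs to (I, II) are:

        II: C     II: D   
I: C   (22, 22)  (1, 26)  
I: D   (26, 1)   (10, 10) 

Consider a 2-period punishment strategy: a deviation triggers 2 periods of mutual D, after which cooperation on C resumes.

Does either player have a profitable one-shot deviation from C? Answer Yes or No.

Yes

A one-shot deviation gives 26 now, then 10 for 2 periods, then back to 22.
Gain from deviating: (26−22) today; loss: (22−10) in each of the next 2 periods.
No-deviation condition: (22−10)(β+…+β^2) ≥ 26−22, i.e. β+…+β^2 ≥ 1/3.
At β = 1/8: β+…+β^2 = 0.1406 < 0.3333.
So cooperation is not sustainable.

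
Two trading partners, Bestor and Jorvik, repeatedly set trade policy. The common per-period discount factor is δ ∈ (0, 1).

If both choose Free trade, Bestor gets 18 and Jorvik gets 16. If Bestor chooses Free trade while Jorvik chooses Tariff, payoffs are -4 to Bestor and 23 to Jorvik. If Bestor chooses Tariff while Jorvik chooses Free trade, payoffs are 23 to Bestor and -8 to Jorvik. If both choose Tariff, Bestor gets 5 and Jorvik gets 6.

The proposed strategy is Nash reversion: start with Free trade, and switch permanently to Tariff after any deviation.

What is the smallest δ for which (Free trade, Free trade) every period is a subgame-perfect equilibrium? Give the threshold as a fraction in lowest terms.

7/17

For Bestor: deviation gain 23−18 = 5, per-period punishment loss 18−5 = 13. IC gives δ ≥ 5/18.
For Jorvik: gain 7, loss 10 per period, so δ ≥ 7/17.
The tighter constraint is Jorvik's, so cooperation needs δ ≥ 7/17.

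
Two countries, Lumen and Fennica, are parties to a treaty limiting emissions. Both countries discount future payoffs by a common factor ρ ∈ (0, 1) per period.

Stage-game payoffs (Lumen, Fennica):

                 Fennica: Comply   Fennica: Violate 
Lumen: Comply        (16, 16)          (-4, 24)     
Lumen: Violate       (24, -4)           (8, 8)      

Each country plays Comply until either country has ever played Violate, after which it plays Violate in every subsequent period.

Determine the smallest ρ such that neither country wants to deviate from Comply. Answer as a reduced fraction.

Under grim trigger the critical discount factor is (T−C)/(T−P) with T = 24, C = 16, P = 8.
ρ* = (24−16)/(24−8) = 8/16 = 1/2.

1/2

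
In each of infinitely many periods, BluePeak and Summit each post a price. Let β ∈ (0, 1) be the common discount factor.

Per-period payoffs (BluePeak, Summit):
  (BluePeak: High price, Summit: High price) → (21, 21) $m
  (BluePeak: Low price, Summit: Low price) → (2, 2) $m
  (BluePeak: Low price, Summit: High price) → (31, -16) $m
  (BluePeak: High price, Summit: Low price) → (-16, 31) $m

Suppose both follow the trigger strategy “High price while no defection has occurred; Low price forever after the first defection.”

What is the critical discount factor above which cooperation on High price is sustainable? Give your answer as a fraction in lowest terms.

Cooperation forever yields 21 each period: 21/(1−β).
Deviating yields 31 once, then 2 forever: 31 + 2β/(1−β).
No profitable deviation requires 21/(1−β) ≥ 31 + 2β/(1−β).
Multiplying by (1−β): 21 ≥ 31(1−β) + 2β = 31 − 29β.
So 29β ≥ 10, i.e. β ≥ 10/29.

10/29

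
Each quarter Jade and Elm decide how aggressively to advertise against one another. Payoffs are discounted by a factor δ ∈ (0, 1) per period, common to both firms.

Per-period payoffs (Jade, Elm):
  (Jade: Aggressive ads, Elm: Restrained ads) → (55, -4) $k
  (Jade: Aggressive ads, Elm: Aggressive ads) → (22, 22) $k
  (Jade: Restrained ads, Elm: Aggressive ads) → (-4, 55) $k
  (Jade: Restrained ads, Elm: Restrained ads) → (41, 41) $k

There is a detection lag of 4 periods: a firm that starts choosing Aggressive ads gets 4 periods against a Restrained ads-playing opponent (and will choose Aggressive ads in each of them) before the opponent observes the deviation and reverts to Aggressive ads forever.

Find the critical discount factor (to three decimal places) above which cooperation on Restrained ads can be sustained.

Deviating for the 4 undetected periods gains 55−41 = 14 per period over cooperation, then loses 41−22 = 19 per period forever once punishment starts.
Gain: 14(1 + δ + … + δ^3); loss: 19·δ^4/(1−δ).
No profitable deviation ⇔ 14(1−δ^4) ≤ 19·δ^4, i.e. δ^4 ≥ 14/(14+19) = 14/33.
Hence δ ≥ (14/33)^(1/4) ≈ 0.807.

0.807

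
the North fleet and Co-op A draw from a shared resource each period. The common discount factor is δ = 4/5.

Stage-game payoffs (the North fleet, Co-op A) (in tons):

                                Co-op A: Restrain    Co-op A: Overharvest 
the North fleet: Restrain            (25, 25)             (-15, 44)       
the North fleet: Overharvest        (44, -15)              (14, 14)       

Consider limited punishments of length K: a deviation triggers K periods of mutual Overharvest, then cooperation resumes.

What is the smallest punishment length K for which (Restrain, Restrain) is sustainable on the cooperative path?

3

No profitable deviation requires (25−14)(δ+…+δ^K) ≥ 44−25, i.e. δ+…+δ^K ≥ 19/11 ≈ 1.7273.
With δ = 4/5, the partial sums are K=1: 0.8000, K=2: 1.4400, K=3: 1.9520.
K = 3 is the first length at which the sum reaches 1.7273.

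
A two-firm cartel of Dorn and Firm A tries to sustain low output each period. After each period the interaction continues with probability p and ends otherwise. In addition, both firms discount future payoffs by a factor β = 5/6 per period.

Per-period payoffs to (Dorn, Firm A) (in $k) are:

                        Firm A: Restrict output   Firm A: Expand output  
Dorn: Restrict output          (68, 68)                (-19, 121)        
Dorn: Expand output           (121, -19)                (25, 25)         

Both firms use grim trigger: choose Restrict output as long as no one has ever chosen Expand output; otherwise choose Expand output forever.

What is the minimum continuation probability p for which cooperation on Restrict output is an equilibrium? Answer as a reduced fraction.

53/80

With continuation probability p and discount β, the effective per-period discount factor is βp.
Grim-trigger IC: βp ≥ (121−68)/(121−25) = 53/96.
So p ≥ (53/96)/(5/6) = 53/80.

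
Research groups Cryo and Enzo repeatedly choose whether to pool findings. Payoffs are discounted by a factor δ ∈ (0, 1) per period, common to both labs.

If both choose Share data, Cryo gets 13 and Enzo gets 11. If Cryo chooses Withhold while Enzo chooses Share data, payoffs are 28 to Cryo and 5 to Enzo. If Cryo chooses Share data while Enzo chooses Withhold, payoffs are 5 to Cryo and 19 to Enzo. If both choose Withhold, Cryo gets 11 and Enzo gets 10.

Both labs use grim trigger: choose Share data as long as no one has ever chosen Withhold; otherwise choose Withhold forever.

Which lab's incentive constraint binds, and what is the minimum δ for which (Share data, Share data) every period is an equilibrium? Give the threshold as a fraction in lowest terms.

Cryo's threshold: (28−13)/(28−11) = 15/17.
Enzo's threshold: (19−11)/(19−10) = 8/9.
15/17 < 8/9, so Enzo binds and δ* = 8/9.

Enzo; δ ≥ 8/9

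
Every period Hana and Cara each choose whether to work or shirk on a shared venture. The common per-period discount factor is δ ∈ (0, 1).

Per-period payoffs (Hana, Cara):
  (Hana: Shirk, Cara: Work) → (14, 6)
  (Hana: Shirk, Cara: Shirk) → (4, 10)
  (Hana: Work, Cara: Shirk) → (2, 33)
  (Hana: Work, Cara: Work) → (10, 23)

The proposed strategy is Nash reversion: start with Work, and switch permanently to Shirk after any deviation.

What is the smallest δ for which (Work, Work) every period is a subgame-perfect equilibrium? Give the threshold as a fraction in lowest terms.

Hana's threshold: (14−10)/(14−4) = 2/5.
Cara's threshold: (33−23)/(33−10) = 10/23.
2/5 < 10/23, so Cara binds and δ* = 10/23.

10/23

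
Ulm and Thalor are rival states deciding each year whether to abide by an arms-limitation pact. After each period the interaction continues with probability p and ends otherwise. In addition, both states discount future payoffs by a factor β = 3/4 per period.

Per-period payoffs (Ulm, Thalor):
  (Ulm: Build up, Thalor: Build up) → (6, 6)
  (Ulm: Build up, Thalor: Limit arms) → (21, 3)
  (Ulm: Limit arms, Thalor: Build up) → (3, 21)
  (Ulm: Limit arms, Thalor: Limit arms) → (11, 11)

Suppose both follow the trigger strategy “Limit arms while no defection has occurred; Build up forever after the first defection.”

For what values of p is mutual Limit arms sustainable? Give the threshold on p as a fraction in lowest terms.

Expected continuation weight on next period's payoff is β·p = 3/4·p, which plays the role of the discount factor.
Cooperation requires 3/4·p ≥ (21−11)/(21−6) = 2/3, hence p ≥ 8/9.

8/9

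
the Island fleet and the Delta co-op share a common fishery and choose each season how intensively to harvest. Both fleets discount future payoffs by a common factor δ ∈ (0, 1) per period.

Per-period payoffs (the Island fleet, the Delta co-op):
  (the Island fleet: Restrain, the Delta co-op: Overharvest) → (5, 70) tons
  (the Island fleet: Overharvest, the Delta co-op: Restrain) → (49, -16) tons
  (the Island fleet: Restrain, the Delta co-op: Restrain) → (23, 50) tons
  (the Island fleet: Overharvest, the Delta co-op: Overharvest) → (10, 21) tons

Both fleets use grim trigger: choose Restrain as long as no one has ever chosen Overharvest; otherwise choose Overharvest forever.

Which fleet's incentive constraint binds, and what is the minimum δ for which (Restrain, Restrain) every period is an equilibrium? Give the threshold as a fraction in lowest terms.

the Island fleet; δ ≥ 2/3

For the Island fleet: deviation gain 49−23 = 26, per-period punishment loss 23−10 = 13. IC gives δ ≥ 26/39 = 2/3.
For the Delta co-op: gain 20, loss 29 per period, so δ ≥ 20/49.
The tighter constraint is the Island fleet's, so cooperation needs δ ≥ 2/3.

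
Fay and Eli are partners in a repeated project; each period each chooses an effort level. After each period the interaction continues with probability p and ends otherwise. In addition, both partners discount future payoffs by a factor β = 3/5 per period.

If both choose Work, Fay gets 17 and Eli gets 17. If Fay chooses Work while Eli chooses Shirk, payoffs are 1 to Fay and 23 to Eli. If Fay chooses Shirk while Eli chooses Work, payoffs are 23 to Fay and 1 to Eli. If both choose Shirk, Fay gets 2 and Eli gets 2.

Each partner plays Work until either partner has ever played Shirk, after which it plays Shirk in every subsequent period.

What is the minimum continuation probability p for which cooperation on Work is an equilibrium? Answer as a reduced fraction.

Expected continuation weight on next period's payoff is β·p = 3/5·p, which plays the role of the discount factor.
Cooperation requires 3/5·p ≥ (23−17)/(23−2) = 2/7, hence p ≥ 10/21.

10/21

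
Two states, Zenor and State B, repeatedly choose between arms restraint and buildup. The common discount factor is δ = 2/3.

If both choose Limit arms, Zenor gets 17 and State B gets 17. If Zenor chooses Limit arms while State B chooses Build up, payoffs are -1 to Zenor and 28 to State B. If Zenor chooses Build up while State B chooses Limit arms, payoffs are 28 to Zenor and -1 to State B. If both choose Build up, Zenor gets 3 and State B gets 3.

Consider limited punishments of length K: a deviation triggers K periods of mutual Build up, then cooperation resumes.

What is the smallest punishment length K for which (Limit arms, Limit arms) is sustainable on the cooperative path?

2

Need Σ_{k=1}^{K} δ^k ≥ (28−17)/(17−3) = 0.7857 at δ = 2/3.
At K = 1 the sum is 0.6667 < 0.7857; at K = 2 it is 1.1111 ≥ 0.7857.
So the minimum punishment length is K = 2.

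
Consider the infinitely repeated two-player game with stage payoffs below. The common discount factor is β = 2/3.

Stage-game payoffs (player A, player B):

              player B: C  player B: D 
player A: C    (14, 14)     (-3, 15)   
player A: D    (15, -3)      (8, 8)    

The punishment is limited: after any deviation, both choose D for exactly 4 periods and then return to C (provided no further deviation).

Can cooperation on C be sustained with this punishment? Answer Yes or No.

Yes

IC: β+…+β^4 ≥ (15−14)/(14−8) = 1/6.
At β = 2/3: partial sum = 1.6049 ≥ 0.1667. Cooperation sustainable.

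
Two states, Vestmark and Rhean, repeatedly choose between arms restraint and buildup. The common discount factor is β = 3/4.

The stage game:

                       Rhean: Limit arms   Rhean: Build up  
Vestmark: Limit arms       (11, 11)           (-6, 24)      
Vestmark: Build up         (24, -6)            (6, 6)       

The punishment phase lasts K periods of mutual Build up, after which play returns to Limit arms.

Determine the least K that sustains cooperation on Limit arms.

No profitable deviation requires (11−6)(β+…+β^K) ≥ 24−11, i.e. β+…+β^K ≥ 13/5 ≈ 2.6000.
With β = 3/4, the partial sums are K=1: 0.7500, K=2: 1.3125, …, K=6: 2.4661, K=7: 2.5995, K=8: 2.6997.
K = 8 is the first length at which the sum reaches 2.6000.

8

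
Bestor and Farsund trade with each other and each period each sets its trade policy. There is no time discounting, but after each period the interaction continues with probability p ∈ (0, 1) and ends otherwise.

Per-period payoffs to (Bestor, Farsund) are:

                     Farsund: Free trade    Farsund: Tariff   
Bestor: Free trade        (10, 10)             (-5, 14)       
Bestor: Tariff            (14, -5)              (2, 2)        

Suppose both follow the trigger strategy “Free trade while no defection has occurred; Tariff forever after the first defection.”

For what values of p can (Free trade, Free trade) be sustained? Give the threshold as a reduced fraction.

Expected cooperation value is 10 + p·10 + p²·10 + … = 10/(1−p); deviation gives 14 + p·2/(1−p).
10 ≥ 14(1−p) + 2p ⇒ 12p ≥ 4 ⇒ p ≥ 4/12 = 1/3.

1/3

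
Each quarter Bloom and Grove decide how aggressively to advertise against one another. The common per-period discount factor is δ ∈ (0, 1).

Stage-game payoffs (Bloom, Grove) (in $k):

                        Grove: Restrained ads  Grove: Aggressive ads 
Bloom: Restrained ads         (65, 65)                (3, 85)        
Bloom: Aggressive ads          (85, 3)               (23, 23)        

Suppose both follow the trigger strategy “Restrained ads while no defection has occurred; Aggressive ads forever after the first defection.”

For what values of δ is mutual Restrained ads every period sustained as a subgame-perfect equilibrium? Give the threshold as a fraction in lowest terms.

Cooperation forever yields 65 each period: 65/(1−δ).
Deviating yields 85 once, then 23 forever: 85 + 23δ/(1−δ).
No profitable deviation requires 65/(1−δ) ≥ 85 + 23δ/(1−δ).
Multiplying by (1−δ): 65 ≥ 85(1−δ) + 23δ = 85 − 62δ.
So 62δ ≥ 20, i.e. δ ≥ 20/62 = 10/31.

10/31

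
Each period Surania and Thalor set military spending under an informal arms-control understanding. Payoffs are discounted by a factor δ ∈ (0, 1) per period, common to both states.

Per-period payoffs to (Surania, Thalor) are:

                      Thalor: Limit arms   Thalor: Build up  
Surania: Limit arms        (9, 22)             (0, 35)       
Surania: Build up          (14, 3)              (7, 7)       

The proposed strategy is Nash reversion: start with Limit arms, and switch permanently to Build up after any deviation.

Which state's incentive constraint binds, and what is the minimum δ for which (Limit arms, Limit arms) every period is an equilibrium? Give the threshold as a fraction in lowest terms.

Surania's threshold: (14−9)/(14−7) = 5/7.
Thalor's threshold: (35−22)/(35−7) = 13/28.
5/7 > 13/28, so Surania binds and δ* = 5/7.

Surania; δ ≥ 5/7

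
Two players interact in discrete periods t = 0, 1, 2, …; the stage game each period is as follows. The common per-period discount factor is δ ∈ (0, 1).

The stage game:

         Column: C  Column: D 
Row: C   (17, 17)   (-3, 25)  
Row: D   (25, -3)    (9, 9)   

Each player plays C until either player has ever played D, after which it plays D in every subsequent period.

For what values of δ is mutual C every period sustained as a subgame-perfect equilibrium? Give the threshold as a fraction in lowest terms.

1/2

Under grim trigger the critical discount factor is (T−C)/(T−P) with T = 25, C = 17, P = 9.
δ* = (25−17)/(25−9) = 8/16 = 1/2.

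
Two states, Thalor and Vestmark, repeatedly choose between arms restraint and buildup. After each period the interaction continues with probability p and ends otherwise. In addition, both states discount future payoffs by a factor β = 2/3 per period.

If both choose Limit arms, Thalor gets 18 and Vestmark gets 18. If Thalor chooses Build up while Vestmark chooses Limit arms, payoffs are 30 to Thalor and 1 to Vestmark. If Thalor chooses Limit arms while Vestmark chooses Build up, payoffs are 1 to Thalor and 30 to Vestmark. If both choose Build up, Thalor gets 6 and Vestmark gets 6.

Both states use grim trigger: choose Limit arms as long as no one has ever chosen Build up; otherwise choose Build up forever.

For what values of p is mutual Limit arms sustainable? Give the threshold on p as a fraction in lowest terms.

3/4

Expected continuation weight on next period's payoff is β·p = 2/3·p, which plays the role of the discount factor.
Cooperation requires 2/3·p ≥ (30−18)/(30−6) = 1/2, hence p ≥ 3/4.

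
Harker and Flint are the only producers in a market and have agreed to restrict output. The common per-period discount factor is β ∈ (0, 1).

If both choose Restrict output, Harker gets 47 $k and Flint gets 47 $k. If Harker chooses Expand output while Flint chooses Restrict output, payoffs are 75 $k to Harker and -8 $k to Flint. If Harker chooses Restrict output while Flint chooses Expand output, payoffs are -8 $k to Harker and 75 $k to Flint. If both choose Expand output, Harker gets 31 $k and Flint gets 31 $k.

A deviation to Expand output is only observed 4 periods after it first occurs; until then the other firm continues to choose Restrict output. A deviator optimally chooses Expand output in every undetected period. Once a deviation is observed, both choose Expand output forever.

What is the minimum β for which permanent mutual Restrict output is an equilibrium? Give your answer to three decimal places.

Deviating for the 4 undetected periods gains 75−47 = 28 per period over cooperation, then loses 47−31 = 16 per period forever once punishment starts.
Gain: 28(1 + β + … + β^3); loss: 16·β^4/(1−β).
No profitable deviation ⇔ 28(1−β^4) ≤ 16·β^4, i.e. β^4 ≥ 28/(28+16) = 7/11.
Hence β ≥ (7/11)^(1/4) ≈ 0.893.

0.893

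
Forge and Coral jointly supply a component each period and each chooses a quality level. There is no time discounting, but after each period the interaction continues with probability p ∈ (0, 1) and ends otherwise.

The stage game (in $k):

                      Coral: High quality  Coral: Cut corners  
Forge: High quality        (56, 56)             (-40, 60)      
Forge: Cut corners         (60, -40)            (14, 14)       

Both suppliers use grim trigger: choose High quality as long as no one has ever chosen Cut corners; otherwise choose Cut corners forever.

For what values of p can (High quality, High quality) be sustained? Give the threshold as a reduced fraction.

With no time discounting, the continuation probability p plays the role of the discount factor.
Grim-trigger IC: 56/(1−p) ≥ 60 + 14p/(1−p) ⇒ p ≥ (60−56)/(60−14) = 2/23.

2/23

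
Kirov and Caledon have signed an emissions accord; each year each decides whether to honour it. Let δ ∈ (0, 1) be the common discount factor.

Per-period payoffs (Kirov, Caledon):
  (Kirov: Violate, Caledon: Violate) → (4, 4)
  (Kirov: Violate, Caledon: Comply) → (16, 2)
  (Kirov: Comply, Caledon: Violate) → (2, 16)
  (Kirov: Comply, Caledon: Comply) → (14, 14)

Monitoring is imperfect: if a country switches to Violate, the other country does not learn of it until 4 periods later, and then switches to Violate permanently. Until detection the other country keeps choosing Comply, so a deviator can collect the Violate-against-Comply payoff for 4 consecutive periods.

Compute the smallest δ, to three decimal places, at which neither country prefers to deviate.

The best deviation is to choose Violate for all 4 undetected periods, earning 16 each, then 4 forever once detected.
Deviation value: 16(1−δ^4)/(1−δ) + 4δ^4/(1−δ); cooperation value: 14/(1−δ).
IC: 14 ≥ 16(1−δ^4) + 4δ^4 = 16 − 12δ^4.
So δ^4 ≥ 2/12 = 1/6, giving δ ≥ (1/6)^(1/4) ≈ 0.639.

0.639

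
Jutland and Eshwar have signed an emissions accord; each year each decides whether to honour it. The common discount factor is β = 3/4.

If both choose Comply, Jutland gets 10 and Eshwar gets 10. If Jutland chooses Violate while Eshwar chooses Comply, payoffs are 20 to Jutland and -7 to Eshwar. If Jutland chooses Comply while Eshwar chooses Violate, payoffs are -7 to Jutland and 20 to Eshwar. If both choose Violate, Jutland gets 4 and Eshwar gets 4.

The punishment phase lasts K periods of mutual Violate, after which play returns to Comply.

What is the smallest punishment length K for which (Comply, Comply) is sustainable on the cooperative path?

IC: β(1−β^K)/(1−β) ≥ (20−10)/(10−4) = 5/3.
With β = 3/4: need 1 − β^K ≥ 5/3·(1−3/4)/(3/4), i.e. β^K ≤ 0.4444.
Since (3/4)^2 = 0.5625 and (3/4)^3 = 0.4219, the smallest such K is 3.

3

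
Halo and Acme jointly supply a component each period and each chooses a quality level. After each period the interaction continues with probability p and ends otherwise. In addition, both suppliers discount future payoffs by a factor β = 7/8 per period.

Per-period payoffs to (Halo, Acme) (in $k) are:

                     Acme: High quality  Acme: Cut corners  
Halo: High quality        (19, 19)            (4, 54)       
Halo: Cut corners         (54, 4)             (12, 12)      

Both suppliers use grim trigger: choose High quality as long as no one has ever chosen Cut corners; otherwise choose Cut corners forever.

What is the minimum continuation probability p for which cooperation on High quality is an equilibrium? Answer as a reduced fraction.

With continuation probability p and discount β, the effective per-period discount factor is βp.
Grim-trigger IC: βp ≥ (54−19)/(54−12) = 5/6.
So p ≥ (5/6)/(7/8) = 20/21.

20/21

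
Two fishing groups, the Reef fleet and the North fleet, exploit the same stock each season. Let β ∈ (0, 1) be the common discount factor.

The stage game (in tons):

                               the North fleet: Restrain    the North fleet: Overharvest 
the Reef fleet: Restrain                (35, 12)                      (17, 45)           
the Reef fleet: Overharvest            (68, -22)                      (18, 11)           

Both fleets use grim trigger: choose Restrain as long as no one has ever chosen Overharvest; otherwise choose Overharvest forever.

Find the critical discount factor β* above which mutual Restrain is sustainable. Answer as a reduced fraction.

For the Reef fleet: deviation gain 68−35 = 33, per-period punishment loss 35−18 = 17. IC gives β ≥ 33/50.
For the North fleet: gain 33, loss 1 per period, so β ≥ 33/34.
The tighter constraint is the North fleet's, so cooperation needs β ≥ 33/34.

33/34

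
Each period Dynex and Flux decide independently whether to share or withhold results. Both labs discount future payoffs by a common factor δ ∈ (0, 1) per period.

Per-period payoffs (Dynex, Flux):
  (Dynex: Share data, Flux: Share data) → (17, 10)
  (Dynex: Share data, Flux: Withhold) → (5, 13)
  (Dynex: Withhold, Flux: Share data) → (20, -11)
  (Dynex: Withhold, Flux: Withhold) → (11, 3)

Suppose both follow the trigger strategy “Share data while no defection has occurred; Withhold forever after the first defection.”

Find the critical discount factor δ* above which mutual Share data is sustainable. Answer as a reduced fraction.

For Dynex: deviation gain 20−17 = 3, per-period punishment loss 17−11 = 6. IC gives δ ≥ 3/9 = 1/3.
For Flux: gain 3, loss 7 per period, so δ ≥ 3/10.
The tighter constraint is Dynex's, so cooperation needs δ ≥ 1/3.

1/3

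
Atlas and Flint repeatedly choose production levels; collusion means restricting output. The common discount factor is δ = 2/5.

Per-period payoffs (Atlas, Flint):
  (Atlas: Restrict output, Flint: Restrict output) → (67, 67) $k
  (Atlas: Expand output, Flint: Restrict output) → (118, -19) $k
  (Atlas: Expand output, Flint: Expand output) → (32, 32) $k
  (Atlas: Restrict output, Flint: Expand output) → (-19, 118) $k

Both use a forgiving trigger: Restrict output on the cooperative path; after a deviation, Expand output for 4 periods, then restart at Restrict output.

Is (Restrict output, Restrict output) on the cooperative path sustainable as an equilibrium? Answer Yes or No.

IC: δ+…+δ^4 ≥ (118−67)/(67−32) = 51/35.
At δ = 2/5: partial sum = 0.6496 < 1.4571. Cooperation not sustainable.

No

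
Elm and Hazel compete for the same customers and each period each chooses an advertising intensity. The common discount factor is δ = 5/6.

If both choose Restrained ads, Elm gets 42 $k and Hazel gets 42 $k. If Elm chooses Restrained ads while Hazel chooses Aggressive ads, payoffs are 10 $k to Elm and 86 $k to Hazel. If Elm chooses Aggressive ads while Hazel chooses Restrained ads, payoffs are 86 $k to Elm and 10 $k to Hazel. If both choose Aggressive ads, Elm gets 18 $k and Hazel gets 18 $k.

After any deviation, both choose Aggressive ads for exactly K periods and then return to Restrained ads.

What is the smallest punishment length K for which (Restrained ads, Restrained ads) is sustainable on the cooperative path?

3

IC: δ(1−δ^K)/(1−δ) ≥ (86−42)/(42−18) = 11/6.
With δ = 5/6: need 1 − δ^K ≥ 11/6·(1−5/6)/(5/6), i.e. δ^K ≤ 0.6333.
Since (5/6)^2 = 0.6944 and (5/6)^3 = 0.5787, the smallest such K is 3.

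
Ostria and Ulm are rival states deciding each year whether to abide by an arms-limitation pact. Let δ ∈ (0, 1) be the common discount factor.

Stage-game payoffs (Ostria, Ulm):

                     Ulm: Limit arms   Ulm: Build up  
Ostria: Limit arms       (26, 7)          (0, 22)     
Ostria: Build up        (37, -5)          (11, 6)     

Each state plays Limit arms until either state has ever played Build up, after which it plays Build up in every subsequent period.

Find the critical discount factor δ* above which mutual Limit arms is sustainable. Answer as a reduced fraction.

15/16

For Ostria: deviation gain 37−26 = 11, per-period punishment loss 26−11 = 15. IC gives δ ≥ 11/26.
For Ulm: gain 15, loss 1 per period, so δ ≥ 15/16.
The tighter constraint is Ulm's, so cooperation needs δ ≥ 15/16.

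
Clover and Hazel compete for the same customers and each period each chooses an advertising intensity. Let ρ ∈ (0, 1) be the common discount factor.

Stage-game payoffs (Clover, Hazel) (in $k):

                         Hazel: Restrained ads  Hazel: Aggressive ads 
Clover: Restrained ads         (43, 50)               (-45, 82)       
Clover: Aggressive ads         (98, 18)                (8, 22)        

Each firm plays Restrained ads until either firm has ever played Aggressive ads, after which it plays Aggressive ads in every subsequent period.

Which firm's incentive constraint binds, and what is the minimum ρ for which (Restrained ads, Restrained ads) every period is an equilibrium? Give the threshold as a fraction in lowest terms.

Clover; ρ ≥ 11/18

Clover: cooperation gives 43 each period; deviation gives 98 once then 8 forever.
  43/(1−ρ) ≥ 98 + 8ρ/(1−ρ) ⇒ ρ ≥ 55/90 = 11/18.
Hazel: cooperation gives 50 each period; deviation gives 82 once then 22 forever.
  ρ ≥ 32/60 = 8/15.
Both must hold, so the binding constraint is Clover's: ρ ≥ 11/18.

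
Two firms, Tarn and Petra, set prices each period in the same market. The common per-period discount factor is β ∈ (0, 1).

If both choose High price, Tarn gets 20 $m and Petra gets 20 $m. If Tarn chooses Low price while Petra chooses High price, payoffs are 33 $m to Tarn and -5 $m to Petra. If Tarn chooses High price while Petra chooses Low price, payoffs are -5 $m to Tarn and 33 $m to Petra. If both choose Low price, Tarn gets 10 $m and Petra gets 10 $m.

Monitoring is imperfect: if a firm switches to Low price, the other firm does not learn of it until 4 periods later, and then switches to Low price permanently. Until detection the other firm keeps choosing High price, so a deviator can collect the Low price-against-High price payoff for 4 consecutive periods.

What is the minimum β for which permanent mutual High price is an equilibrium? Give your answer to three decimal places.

Deviating for the 4 undetected periods gains 33−20 = 13 per period over cooperation, then loses 20−10 = 10 per period forever once punishment starts.
Gain: 13(1 + β + … + β^3); loss: 10·β^4/(1−β).
No profitable deviation ⇔ 13(1−β^4) ≤ 10·β^4, i.e. β^4 ≥ 13/(13+10) = 13/23.
Hence β ≥ (13/23)^(1/4) ≈ 0.867.

0.867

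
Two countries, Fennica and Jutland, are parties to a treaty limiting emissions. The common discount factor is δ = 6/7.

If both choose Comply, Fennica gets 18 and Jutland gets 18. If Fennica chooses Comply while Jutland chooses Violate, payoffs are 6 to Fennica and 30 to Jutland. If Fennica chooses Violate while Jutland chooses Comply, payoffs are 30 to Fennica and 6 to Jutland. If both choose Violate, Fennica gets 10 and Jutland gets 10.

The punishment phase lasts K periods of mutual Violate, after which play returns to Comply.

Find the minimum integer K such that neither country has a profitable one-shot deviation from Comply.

Need Σ_{k=1}^{K} δ^k ≥ (30−18)/(18−10) = 1.5000 at δ = 6/7.
At K = 1 the sum is 0.8571 < 1.5000; at K = 2 it is 1.5918 ≥ 1.5000.
So the minimum punishment length is K = 2.

2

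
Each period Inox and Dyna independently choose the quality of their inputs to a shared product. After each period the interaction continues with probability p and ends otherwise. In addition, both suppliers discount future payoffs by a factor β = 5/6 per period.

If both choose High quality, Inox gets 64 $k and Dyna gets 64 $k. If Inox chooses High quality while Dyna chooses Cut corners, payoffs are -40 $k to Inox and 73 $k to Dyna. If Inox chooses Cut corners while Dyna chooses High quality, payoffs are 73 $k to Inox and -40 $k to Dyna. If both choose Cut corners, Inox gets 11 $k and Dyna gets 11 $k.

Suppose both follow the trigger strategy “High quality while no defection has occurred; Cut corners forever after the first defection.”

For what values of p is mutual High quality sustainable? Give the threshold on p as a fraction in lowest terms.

27/155

With continuation probability p and discount β, the effective per-period discount factor is βp.
Grim-trigger IC: βp ≥ (73−64)/(73−11) = 9/62.
So p ≥ (9/62)/(5/6) = 27/155.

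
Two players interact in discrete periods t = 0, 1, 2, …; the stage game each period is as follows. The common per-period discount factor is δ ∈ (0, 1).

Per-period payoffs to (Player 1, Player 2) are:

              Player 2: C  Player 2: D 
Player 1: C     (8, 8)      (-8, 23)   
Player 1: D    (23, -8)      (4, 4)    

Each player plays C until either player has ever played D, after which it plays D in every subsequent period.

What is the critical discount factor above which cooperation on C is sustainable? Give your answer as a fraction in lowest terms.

One-period gain from deviating is 23 − 8 = 15. The loss is 8 − 4 = 4 in every subsequent period, with present value 4·δ/(1−δ).
Deviation is unprofitable when 4·δ/(1−δ) ≥ 15, i.e. δ/(1−δ) ≥ 15/4.
Equivalently δ ≥ 15/(15+4) = 15/19.

15/19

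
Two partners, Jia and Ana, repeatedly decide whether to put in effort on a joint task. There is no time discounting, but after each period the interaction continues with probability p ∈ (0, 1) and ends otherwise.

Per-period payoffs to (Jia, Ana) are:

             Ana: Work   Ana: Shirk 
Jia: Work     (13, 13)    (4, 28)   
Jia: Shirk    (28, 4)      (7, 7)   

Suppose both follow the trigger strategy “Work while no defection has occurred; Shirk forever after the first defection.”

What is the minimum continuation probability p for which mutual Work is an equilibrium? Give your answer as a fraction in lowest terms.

Expected cooperation value is 13 + p·13 + p²·13 + … = 13/(1−p); deviation gives 28 + p·7/(1−p).
13 ≥ 28(1−p) + 7p ⇒ 21p ≥ 15 ⇒ p ≥ 15/21 = 5/7.

5/7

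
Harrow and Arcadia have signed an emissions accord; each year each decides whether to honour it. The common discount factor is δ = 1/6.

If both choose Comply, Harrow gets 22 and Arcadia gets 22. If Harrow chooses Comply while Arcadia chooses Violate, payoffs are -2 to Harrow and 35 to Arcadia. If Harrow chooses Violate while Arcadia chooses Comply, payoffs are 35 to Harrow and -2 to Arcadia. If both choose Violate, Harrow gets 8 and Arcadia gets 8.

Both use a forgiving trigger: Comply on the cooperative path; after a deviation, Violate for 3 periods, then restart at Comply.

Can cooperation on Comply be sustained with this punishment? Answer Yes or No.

IC: δ+…+δ^3 ≥ (35−22)/(22−8) = 13/14.
At δ = 1/6: partial sum = 0.1991 < 0.9286. Cooperation not sustainable.

No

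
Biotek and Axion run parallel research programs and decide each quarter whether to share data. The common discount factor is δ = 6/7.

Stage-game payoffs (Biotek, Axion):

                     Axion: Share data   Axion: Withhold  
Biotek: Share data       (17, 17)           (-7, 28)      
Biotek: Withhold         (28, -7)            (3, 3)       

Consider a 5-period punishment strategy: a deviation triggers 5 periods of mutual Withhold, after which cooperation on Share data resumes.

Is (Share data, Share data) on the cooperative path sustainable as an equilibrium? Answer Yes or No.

IC: δ+…+δ^5 ≥ (28−17)/(17−3) = 11/14.
At δ = 6/7: partial sum = 3.2240 ≥ 0.7857. Cooperation sustainable.

Yes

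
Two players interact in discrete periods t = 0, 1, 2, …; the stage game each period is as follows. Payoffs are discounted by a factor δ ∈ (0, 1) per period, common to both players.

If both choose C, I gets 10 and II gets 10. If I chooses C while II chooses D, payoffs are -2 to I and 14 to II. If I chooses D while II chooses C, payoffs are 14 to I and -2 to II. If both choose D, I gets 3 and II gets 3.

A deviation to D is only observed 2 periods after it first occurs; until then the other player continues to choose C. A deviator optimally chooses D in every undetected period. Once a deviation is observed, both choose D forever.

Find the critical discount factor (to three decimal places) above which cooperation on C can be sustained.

Deviating for the 2 undetected periods gains 14−10 = 4 per period over cooperation, then loses 10−3 = 7 per period forever once punishment starts.
Gain: 4(1 + δ + … + δ^1); loss: 7·δ^2/(1−δ).
No profitable deviation ⇔ 4(1−δ^2) ≤ 7·δ^2, i.e. δ^2 ≥ 4/(4+7) = 4/11.
Hence δ ≥ (4/11)^(1/2) ≈ 0.603.

0.603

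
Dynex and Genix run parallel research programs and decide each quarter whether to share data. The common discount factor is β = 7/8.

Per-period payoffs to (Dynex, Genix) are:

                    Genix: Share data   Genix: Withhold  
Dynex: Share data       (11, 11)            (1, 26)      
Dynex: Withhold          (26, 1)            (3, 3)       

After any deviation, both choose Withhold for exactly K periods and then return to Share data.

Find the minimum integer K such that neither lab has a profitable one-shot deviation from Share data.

3

No profitable deviation requires (11−3)(β+…+β^K) ≥ 26−11, i.e. β+…+β^K ≥ 15/8 ≈ 1.8750.
With β = 7/8, the partial sums are K=1: 0.8750, K=2: 1.6406, K=3: 2.3105.
K = 3 is the first length at which the sum reaches 1.8750.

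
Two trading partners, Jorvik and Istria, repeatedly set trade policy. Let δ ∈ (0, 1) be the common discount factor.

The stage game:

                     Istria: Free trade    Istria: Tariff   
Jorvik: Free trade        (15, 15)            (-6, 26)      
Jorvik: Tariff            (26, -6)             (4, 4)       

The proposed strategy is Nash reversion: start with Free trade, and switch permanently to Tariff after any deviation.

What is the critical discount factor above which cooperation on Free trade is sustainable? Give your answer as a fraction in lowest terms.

One-period gain from deviating is 26 − 15 = 11. The loss is 15 − 4 = 11 in every subsequent period, with present value 11·δ/(1−δ).
Deviation is unprofitable when 11·δ/(1−δ) ≥ 11, i.e. δ/(1−δ) ≥ 1.
Equivalently δ ≥ 11/(11+11) = 1/2.

1/2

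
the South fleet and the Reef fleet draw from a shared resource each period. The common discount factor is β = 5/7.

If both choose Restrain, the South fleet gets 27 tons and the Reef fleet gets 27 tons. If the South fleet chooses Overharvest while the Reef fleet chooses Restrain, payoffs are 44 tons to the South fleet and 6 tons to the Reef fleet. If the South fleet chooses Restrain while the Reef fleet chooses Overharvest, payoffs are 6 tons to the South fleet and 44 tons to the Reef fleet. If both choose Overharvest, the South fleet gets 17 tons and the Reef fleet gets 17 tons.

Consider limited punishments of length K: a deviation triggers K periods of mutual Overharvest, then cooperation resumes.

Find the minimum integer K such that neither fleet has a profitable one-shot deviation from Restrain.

4

IC: β(1−β^K)/(1−β) ≥ (44−27)/(27−17) = 17/10.
With β = 5/7: need 1 − β^K ≥ 17/10·(1−5/7)/(5/7), i.e. β^K ≤ 0.3200.
Since (5/7)^3 = 0.3644 and (5/7)^4 = 0.2603, the smallest such K is 4.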